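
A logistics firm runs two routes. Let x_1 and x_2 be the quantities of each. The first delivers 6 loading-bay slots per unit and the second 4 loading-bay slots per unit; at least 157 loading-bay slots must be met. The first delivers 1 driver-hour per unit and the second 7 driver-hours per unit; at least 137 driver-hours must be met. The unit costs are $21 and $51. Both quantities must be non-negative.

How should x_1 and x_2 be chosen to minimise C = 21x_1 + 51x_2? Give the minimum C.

Extreme points and C = 21x_1 + 51x_2:
  (0, 157/4) → C = 8007/4
  (137, 0) → C = 2877
  (29/2, 35/2) → C = 1197
The feasible region is unbounded (it extends along (0, 1), (1, 0)), but C strictly increases along every unbounded feasible direction, so there is no improving ray and the minimum is attained at a vertex.

The optimum lies where 6x_1 + 4x_2 = 157 and x_1 + 7x_2 = 137.
Solving simultaneously gives x_1 = 29/2, x_2 = 35/2.

x_1 = 29/2, x_2 = 35/2, minimum C = 1197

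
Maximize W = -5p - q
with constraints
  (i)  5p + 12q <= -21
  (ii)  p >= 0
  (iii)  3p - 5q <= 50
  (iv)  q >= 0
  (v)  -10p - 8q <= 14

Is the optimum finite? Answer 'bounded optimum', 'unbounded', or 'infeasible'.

infeasible

The boundaries 5p + 12q = -21 and p = 0 meet at (0, -7/4), but that point violates q ≥ 0. Every candidate vertex is excluded by some other constraint, so the feasible region is empty.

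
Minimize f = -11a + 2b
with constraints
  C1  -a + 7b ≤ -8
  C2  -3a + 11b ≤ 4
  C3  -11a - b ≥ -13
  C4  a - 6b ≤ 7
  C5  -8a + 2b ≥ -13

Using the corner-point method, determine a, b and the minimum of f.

Vertices and f = -11a + 2b:
  (-58/5, -14/5) → f = 122
  (1, -1) → f = -13
  (-101/7, -25/7) → f = 1061/7

a = 1, b = -1, minimum f = -13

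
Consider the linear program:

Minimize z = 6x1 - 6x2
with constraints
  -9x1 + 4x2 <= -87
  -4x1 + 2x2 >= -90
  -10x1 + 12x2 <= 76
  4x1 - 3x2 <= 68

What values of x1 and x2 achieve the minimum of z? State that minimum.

x1 = 337/17, x2 = 777/34, minimum z = -309/17

Extreme points and z = 6x1 - 6x2:
  (337/17, 777/34) → z = -309/17
  (-1, -24) → z = 138
  (44, 43) → z = 6
  (67/2, 22) → z = 69

At the optimal vertex, -9x1 + 4x2 = -87 and -10x1 + 12x2 = 76.
Solving simultaneously gives x1 = 337/17, x2 = 777/34.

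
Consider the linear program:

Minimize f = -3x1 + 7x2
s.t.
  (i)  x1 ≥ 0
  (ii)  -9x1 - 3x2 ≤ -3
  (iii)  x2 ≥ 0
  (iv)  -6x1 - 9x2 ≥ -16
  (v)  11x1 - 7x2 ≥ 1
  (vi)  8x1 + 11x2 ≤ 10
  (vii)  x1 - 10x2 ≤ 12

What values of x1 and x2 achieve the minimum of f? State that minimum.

x1 = 5/4, x2 = 0, minimum f = -15/4

Feasible corners and f = -3x1 + 7x2:
  (1/3, 0) → f = -1
  (1/4, 1/4) → f = 1
  (5/4, 0) → f = -15/4
  (27/59, 34/59) → f = 157/59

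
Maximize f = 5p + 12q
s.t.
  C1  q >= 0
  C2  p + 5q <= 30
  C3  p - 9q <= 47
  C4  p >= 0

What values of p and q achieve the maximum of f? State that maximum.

At the optimal vertex, q = 0 and p + 5q = 30.
Solving simultaneously gives p = 30, q = 0.

p = 30, q = 0, maximum f = 150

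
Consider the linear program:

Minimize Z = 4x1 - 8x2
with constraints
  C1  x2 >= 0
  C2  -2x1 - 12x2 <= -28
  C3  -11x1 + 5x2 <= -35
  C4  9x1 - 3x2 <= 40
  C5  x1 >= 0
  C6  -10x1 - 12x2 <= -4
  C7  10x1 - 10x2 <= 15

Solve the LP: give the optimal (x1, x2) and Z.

x1 = 95/12, x2 = 125/12, minimum Z = -155/3

Feasible corners and Z = 4x1 - 8x2:
  (95/12, 125/12) → Z = -155/3
  (55/12, 37/12) → Z = -19/3
  (71/12, 53/12) → Z = -35/3

At the optimal vertex, -11x1 + 5x2 = -35 and 9x1 - 3x2 = 40.
Solving simultaneously gives x1 = 95/12, x2 = 125/12.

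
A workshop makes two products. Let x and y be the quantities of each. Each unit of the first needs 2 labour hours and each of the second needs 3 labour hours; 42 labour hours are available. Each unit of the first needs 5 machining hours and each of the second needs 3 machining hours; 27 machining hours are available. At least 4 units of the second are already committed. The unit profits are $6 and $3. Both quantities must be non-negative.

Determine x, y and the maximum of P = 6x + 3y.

Corner points and P = 6x + 3y:
  (0, 9) → P = 27
  (0, 4) → P = 12
  (3, 4) → P = 30

The optimum lies where 5x + 3y = 27 and y = 4.
Solving simultaneously gives x = 3, y = 4.

x = 3, y = 4, maximum P = 30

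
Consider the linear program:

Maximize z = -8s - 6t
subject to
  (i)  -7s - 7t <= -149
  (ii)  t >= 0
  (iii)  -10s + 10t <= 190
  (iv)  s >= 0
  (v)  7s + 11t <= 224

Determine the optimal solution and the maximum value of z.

s = 71/28, t = 75/4, maximum z = -1859/14

Vertices and z = -8s - 6t:
  (149/7, 0) → z = -1192/7
  (71/28, 75/4) → z = -1859/14
  (32, 0) → z = -256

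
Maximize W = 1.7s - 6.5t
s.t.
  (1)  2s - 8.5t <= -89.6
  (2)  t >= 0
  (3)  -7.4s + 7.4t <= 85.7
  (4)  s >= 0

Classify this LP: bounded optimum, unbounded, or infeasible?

unbounded

From the feasible point (0, 896/85), moving in the direction (8.5, 2) keeps every constraint satisfied while W increases without bound.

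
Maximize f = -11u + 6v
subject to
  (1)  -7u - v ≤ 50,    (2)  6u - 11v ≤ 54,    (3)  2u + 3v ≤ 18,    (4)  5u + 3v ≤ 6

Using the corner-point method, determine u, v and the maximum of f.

u = -168/19, v = 226/19, maximum f = 3204/19

Feasible corners and f = -11u + 6v:
  (-496/83, -678/83) → f = 1388/83
  (-168/19, 226/19) → f = 3204/19
  (228/73, -234/73) → f = -3912/73
  (-4, 26/3) → f = 96

The optimum lies where -7u - v = 50 and 2u + 3v = 18.
Solving simultaneously gives u = -168/19, v = 226/19.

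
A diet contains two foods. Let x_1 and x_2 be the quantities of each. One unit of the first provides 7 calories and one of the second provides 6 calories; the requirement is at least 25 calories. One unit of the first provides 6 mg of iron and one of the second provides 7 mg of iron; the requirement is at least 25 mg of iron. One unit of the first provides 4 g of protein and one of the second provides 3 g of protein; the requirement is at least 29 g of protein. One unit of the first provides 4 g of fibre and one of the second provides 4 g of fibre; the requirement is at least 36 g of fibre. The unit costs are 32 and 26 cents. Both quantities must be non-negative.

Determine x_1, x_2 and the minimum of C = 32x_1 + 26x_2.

The feasible region is unbounded (it extends along (0, 1), (1, 0)), but C strictly increases along every unbounded feasible direction, so there is no improving ray and the minimum is attained at a vertex.

The binding constraints are 4x_1 + 3x_2 = 29 and 4x_1 + 4x_2 = 36.
Solving simultaneously gives x_1 = 2, x_2 = 7.

x_1 = 2, x_2 = 7, minimum C = 246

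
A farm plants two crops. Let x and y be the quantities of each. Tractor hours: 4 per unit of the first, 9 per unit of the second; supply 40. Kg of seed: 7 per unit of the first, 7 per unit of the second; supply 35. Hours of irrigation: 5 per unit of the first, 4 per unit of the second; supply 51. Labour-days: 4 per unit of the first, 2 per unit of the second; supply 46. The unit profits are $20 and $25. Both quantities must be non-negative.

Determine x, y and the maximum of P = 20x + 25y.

Corner points and P = 20x + 25y:
  (0, 0) → P = 0
  (0, 40/9) → P = 1000/9
  (5, 0) → P = 100
  (1, 4) → P = 120

The optimum lies where 4x + 9y = 40 and 7x + 7y = 35.
Solving simultaneously gives x = 1, y = 4.

x = 1, y = 4, maximum P = 120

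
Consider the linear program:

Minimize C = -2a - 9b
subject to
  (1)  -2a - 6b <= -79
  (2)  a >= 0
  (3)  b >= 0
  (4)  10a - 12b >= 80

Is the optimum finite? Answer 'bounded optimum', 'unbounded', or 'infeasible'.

unbounded

From the feasible point (79/2, 0), moving in the direction (12, 10) keeps every constraint satisfied while C decreases without bound.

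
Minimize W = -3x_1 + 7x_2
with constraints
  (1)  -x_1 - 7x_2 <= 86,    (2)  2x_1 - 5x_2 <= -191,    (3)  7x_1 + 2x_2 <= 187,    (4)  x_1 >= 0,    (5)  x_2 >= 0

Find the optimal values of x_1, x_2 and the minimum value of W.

x_1 = 553/39, x_2 = 1711/39, minimum W = 10318/39

Extreme points and W = -3x_1 + 7x_2:
  (553/39, 1711/39) → W = 10318/39
  (0, 191/5) → W = 1337/5
  (0, 187/2) → W = 1309/2

The optimum lies where 2x_1 - 5x_2 = -191 and 7x_1 + 2x_2 = 187.
Solving simultaneously gives x_1 = 553/39, x_2 = 1711/39.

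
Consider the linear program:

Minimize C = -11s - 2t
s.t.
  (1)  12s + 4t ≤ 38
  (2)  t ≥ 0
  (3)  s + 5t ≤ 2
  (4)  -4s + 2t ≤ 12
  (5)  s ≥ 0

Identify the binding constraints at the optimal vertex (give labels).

Extreme points and C = -11s - 2t:
  (2, 0) → C = -22
  (0, 0) → C = 0
  (0, 2/5) → C = -4/5

The minimum is at (2, 0). Substituting into each constraint, equality holds for (2) and (3); the remaining constraints have slack.

(2) and (3)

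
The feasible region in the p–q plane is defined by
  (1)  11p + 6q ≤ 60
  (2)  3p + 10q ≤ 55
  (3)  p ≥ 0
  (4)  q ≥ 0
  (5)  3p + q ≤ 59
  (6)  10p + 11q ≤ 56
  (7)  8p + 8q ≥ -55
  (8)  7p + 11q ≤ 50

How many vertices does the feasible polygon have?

5

Intersecting each pair of boundary lines and keeping only the points that satisfy every inequality leaves:
  (60/11, 0)
  (324/61, 16/61)
  (0, 0)
  (0, 50/11)
  (2, 36/11)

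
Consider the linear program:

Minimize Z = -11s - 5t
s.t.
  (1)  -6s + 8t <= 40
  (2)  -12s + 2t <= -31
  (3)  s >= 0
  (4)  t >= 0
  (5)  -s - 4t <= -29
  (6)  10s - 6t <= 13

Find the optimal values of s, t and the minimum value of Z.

Extreme points and Z = -11s - 5t:
  (82/21, 111/14) → Z = -3469/42
  (86/11, 239/22) → Z = -3087/22
  (91/25, 317/50) → Z = -3587/50
  (113/23, 277/46) → Z = -3871/46

The optimum lies where -6s + 8t = 40 and 10s - 6t = 13.
Solving simultaneously gives s = 86/11, t = 239/22.

s = 86/11, t = 239/22, minimum Z = -3087/22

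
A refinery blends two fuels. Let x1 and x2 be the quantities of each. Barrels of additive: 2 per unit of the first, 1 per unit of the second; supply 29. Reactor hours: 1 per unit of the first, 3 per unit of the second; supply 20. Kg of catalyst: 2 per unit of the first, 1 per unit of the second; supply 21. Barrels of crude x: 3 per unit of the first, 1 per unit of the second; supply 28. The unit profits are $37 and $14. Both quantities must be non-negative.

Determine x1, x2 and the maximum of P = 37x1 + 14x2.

The binding constraints are x1 + 3x2 = 20 and 3x1 + x2 = 28.
Solving simultaneously gives x1 = 8, x2 = 4.

x1 = 8, x2 = 4, maximum P = 352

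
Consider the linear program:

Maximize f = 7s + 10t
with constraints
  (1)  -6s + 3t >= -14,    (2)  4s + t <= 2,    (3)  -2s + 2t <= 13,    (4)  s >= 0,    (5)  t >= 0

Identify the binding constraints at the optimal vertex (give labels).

(2) and (4)

Extreme points and f = 7s + 10t:
  (0, 2) → f = 20
  (1/2, 0) → f = 7/2
  (0, 0) → f = 0

The maximum is at (0, 2). Substituting into each constraint, equality holds for (2) and (4); the remaining constraints have slack.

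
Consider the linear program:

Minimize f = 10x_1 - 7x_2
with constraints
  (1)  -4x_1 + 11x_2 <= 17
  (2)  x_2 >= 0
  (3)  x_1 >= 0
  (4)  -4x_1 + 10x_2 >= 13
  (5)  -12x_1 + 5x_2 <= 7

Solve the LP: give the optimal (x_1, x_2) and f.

x_1 = 1/14, x_2 = 11/7, minimum f = -72/7

At the optimal vertex, -4x_1 + 11x_2 = 17 and -12x_1 + 5x_2 = 7.
Solving simultaneously gives x_1 = 1/14, x_2 = 11/7.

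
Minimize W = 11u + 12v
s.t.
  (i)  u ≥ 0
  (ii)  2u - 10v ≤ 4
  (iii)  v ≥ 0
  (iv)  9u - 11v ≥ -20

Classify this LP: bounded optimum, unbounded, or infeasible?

bounded optimum

Vertices and W = 11u + 12v:
  (0, 0) → W = 0
  (0, 20/11) → W = 240/11
  (2, 0) → W = 22
The feasible region has finitely many vertices and no improving ray; the minimum is 0 at (0, 0).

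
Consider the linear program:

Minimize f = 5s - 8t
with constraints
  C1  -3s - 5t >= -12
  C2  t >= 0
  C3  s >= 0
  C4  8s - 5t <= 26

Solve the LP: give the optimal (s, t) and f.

s = 0, t = 12/5, minimum f = -96/5

Extreme points and f = 5s - 8t:
  (0, 12/5) → f = -96/5
  (38/11, 18/55) → f = 806/55
  (0, 0) → f = 0
  (13/4, 0) → f = 65/4

At the optimal vertex, -3s - 5t = -12 and s = 0.
Solving simultaneously gives s = 0, t = 12/5.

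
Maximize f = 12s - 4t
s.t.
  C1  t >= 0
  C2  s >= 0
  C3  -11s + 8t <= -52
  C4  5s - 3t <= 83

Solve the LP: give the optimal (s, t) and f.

s = 508/7, t = 653/7, maximum f = 3484/7

At the optimal vertex, -11s + 8t = -52 and 5s - 3t = 83.
Solving simultaneously gives s = 508/7, t = 653/7.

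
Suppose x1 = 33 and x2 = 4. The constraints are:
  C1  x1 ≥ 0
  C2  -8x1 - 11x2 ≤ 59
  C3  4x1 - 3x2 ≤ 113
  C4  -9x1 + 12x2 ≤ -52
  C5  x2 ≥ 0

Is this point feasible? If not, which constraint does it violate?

not feasible — violates C3

Constraint C3: 4x1 - 3x2 = 120, which is not ≤ 113. All other constraints are satisfied.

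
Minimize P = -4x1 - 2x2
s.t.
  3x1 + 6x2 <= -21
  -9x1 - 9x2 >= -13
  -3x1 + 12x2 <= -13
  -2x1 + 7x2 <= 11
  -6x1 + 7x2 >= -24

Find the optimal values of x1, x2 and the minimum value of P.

x1 = -1/19, x2 = -66/19, minimum P = 136/19

The feasible region is unbounded (it extends along (-7, -2), (-7, -6)), but P strictly increases along every unbounded feasible direction, so there is no improving ray and the minimum is attained at a vertex.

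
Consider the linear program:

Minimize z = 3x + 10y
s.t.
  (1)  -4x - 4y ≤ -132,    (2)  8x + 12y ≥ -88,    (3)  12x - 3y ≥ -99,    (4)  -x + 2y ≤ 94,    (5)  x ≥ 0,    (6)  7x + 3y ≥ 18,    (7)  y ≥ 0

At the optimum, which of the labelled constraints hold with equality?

(1) and (7)

Corner points and z = 3x + 10y:
  (0, 33) → z = 330
  (33, 0) → z = 99
  (4, 49) → z = 502
The feasible region is unbounded (it extends along (2, 1), (1, 0)), but z strictly increases along every unbounded feasible direction, so there is no improving ray and the minimum is attained at a vertex.

The minimum is at (33, 0). Substituting into each constraint, equality holds for (1) and (7); the remaining constraints have slack.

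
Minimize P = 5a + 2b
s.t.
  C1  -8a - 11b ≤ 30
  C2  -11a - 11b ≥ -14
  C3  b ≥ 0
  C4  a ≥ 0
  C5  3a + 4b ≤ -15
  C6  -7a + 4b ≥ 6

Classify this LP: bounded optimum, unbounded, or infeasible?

The boundaries -8a - 11b = 30 and 3a + 4b = -15 meet at (-45, 30), but that point violates a ≥ 0. Every candidate vertex is excluded by some other constraint, so the feasible region is empty.

infeasible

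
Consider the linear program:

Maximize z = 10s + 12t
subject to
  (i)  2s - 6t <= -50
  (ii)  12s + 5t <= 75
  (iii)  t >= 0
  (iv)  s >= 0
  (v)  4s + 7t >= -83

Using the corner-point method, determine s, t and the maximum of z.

s = 0, t = 15, maximum z = 180

Corner points and z = 10s + 12t:
  (100/41, 375/41) → z = 5500/41
  (0, 25/3) → z = 100
  (0, 15) → z = 180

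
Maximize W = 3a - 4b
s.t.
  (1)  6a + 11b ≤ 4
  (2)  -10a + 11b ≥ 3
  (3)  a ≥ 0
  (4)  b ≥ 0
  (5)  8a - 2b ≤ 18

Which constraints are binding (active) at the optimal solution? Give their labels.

Extreme points and W = 3a - 4b:
  (1/16, 29/88) → W = -199/176
  (0, 4/11) → W = -16/11
  (0, 3/11) → W = -12/11

The maximum is at (0, 3/11). Substituting into each constraint, equality holds for (2) and (3); the remaining constraints have slack.

(2) and (3)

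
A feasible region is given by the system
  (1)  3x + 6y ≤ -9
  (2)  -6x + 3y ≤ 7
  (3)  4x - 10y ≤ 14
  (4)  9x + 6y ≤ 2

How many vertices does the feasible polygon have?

Intersecting each pair of boundary lines and keeping only the points that satisfy every inequality leaves:
  (-23/15, -11/15)
  (-1/9, -13/9)
  (-7/3, -7/3)

3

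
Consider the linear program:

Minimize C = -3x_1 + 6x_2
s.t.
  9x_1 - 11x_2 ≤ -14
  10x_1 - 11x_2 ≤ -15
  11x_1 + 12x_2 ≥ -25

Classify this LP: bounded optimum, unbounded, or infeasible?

Feasible corners and C = -3x_1 + 6x_2:
  (-1, 5/11) → C = 63/11
  (-443/229, -71/229) → C = 903/229
The feasible region has finitely many vertices and no improving ray; the minimum is 903/229 at (-443/229, -71/229).

bounded optimum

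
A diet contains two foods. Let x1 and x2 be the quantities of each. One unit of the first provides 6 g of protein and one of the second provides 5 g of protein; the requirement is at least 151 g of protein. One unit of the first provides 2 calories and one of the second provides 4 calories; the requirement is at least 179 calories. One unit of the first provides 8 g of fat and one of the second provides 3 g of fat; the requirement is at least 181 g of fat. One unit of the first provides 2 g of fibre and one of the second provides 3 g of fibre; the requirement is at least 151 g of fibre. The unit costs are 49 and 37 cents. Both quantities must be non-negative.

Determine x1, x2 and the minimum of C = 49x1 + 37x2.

x1 = 5, x2 = 47, minimum C = 1984

The feasible region is unbounded (it extends along (0, 1), (1, 0)), but C strictly increases along every unbounded feasible direction, so there is no improving ray and the minimum is attained at a vertex.

The binding constraints are 8x1 + 3x2 = 181 and 2x1 + 3x2 = 151.
Solving simultaneously gives x1 = 5, x2 = 47.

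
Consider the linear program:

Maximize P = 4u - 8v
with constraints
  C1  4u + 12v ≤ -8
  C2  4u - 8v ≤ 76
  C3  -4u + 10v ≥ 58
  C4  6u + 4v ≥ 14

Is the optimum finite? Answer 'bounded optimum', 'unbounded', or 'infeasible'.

infeasible

The boundaries 4u + 12v = -8 and 4u - 8v = 76 meet at (53/5, -21/5), but that point violates -4u + 10v ≥ 58. Every candidate vertex is excluded by some other constraint, so the feasible region is empty.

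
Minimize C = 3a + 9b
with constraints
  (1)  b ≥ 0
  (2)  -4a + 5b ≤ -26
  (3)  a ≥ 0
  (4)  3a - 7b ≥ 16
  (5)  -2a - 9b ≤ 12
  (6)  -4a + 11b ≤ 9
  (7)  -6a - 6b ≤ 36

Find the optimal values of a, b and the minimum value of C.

a = 13/2, b = 0, minimum C = 39/2

Feasible corners and C = 3a + 9b:
  (13/2, 0) → C = 39/2
  (102/13, 14/13) → C = 432/13
  (239/5, 91/5) → C = 1536/5
The feasible region is unbounded (it extends along (1, 0), (11, 4)), but C strictly increases along every unbounded feasible direction, so there is no improving ray and the minimum is attained at a vertex.

The optimum lies where b = 0 and -4a + 5b = -26.
Solving simultaneously gives a = 13/2, b = 0.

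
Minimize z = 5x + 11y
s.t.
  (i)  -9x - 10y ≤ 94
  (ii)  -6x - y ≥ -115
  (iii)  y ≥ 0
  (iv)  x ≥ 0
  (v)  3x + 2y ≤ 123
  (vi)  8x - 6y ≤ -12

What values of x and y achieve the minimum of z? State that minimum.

x = 0, y = 2, minimum z = 22

Corner points and z = 5x + 11y:
  (107/9, 131/3) → z = 4858/9
  (339/22, 248/11) → z = 7151/22
  (0, 123/2) → z = 1353/2
  (0, 2) → z = 22

The binding constraints are x = 0 and 8x - 6y = -12.
Solving simultaneously gives x = 0, y = 2.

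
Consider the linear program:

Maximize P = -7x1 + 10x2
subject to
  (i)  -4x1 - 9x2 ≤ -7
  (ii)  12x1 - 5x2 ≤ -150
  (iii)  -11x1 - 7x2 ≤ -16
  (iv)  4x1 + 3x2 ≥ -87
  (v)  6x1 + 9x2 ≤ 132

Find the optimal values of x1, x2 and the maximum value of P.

Corner points and P = -7x1 + 10x2:
  (-970/139, 1842/139) → P = 25210/139
  (-5, 18) → P = 215
  (-260/19, 452/19) → P = 6340/19

At the optimal vertex, -11x1 - 7x2 = -16 and 6x1 + 9x2 = 132.
Solving simultaneously gives x1 = -260/19, x2 = 452/19.

x1 = -260/19, x2 = 452/19, maximum P = 6340/19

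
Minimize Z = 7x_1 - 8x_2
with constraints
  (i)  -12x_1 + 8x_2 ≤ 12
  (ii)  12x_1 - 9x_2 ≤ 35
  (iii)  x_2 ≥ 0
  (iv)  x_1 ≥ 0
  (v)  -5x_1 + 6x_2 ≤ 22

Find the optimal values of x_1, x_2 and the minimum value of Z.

Vertices and Z = 7x_1 - 8x_2:
  (0, 3/2) → Z = -12
  (13/4, 51/8) → Z = -113/4
  (35/12, 0) → Z = 245/12
  (136/9, 439/27) → Z = -656/27
  (0, 0) → Z = 0

At the optimal vertex, -12x_1 + 8x_2 = 12 and -5x_1 + 6x_2 = 22.
Solving simultaneously gives x_1 = 13/4, x_2 = 51/8.

x_1 = 13/4, x_2 = 51/8, minimum Z = -113/4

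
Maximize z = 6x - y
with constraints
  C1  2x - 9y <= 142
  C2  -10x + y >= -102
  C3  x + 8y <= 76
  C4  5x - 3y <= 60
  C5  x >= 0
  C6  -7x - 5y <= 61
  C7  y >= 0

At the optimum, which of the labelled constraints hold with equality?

C2 and C7

Vertices and z = 6x - y:
  (892/81, 658/81) → z = 4694/81
  (51/5, 0) → z = 306/5
  (0, 19/2) → z = -19/2
  (0, 0) → z = 0

The maximum is at (51/5, 0). Substituting into each constraint, equality holds for C2 and C7; the remaining constraints have slack.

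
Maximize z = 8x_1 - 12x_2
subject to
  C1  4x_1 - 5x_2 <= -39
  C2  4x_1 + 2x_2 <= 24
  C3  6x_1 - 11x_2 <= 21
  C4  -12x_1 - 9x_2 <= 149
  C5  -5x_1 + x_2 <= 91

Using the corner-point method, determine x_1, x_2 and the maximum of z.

Vertices and z = 8x_1 - 12x_2:
  (3/2, 9) → z = -96
  (-137/12, -4/3) → z = -226/3
  (-79/7, 242/7) → z = -3536/7
  (-968/57, 347/57) → z = -11908/57

At the optimal vertex, 4x_1 - 5x_2 = -39 and -12x_1 - 9x_2 = 149.
Solving simultaneously gives x_1 = -137/12, x_2 = -4/3.

x_1 = -137/12, x_2 = -4/3, maximum z = -226/3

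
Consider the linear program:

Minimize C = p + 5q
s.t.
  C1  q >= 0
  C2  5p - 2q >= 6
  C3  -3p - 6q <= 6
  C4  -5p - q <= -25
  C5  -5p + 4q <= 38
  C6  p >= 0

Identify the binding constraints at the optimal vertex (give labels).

C1 and C4

Vertices and C = p + 5q:
  (5, 0) → C = 5
  (56/15, 19/3) → C = 177/5
  (10, 22) → C = 120
The feasible region is unbounded (it extends along (4, 5), (1, 0)), but C strictly increases along every unbounded feasible direction, so there is no improving ray and the minimum is attained at a vertex.

The minimum is at (5, 0). Substituting into each constraint, equality holds for C1 and C4; the remaining constraints have slack.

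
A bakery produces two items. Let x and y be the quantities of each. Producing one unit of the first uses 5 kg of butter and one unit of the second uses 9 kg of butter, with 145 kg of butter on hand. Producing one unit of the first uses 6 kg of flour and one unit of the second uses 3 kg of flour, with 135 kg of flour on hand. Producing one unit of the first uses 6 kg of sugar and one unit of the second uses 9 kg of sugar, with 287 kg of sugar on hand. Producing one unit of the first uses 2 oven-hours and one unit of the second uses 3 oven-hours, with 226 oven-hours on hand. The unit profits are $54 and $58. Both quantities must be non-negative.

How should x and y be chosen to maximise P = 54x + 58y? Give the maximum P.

Feasible corners and P = 54x + 58y:
  (0, 0) → P = 0
  (0, 145/9) → P = 8410/9
  (45/2, 0) → P = 1215
  (20, 5) → P = 1370

At the optimal vertex, 5x + 9y = 145 and 6x + 3y = 135.
Solving simultaneously gives x = 20, y = 5.

x = 20, y = 5, maximum P = 1370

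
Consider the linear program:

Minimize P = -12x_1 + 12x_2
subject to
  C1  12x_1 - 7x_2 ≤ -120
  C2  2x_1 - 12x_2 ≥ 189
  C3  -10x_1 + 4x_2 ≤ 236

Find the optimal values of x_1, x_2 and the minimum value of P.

x_1 = -586/11, x_2 = -816/11, minimum P = -2760/11

Corner points and P = -12x_1 + 12x_2:
  (-2763/130, -1254/65) → P = 306/13
  (-586/11, -816/11) → P = -2760/11
  (-897/28, -1181/56) → P = 1839/14

At the optimal vertex, 12x_1 - 7x_2 = -120 and -10x_1 + 4x_2 = 236.
Solving simultaneously gives x_1 = -586/11, x_2 = -816/11.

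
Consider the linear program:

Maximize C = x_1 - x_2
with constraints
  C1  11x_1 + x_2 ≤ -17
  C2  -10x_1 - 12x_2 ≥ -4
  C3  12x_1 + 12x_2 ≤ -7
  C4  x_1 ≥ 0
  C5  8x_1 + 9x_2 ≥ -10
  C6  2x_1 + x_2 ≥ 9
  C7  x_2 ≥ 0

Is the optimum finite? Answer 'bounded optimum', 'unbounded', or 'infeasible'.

infeasible

The boundaries 2x_1 + x_2 = 9 and x_2 = 0 meet at (9/2, 0), but that point violates 11x_1 + x_2 ≤ -17. Every candidate vertex is excluded by some other constraint, so the feasible region is empty.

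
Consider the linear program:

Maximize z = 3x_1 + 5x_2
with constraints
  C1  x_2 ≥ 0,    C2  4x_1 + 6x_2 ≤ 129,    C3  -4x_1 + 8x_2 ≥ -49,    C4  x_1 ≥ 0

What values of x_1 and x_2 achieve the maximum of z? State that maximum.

Corner points and z = 3x_1 + 5x_2:
  (49/4, 0) → z = 147/4
  (0, 0) → z = 0
  (663/28, 40/7) → z = 2789/28
  (0, 43/2) → z = 215/2

The binding constraints are 4x_1 + 6x_2 = 129 and x_1 = 0.
Solving simultaneously gives x_1 = 0, x_2 = 43/2.

x_1 = 0, x_2 = 43/2, maximum z = 215/2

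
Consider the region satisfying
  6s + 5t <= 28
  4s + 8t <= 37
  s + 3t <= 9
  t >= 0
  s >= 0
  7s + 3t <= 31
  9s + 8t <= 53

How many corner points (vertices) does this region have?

The feasible vertices (each the meet of two boundaries and inside every other half-plane) are:
  (3, 2)
  (71/17, 10/17)
  (0, 3)
  (0, 0)
  (31/7, 0)

5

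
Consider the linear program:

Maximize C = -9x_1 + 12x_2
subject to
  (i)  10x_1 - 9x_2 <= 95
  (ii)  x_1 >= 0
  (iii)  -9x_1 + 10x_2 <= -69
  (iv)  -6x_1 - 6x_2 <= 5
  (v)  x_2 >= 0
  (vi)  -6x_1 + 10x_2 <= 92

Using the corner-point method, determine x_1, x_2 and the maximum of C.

Feasible corners and C = -9x_1 + 12x_2:
  (329/19, 165/19) → C = -981/19
  (19/2, 0) → C = -171/2
  (23/3, 0) → C = -69

At the optimal vertex, 10x_1 - 9x_2 = 95 and -9x_1 + 10x_2 = -69.
Solving simultaneously gives x_1 = 329/19, x_2 = 165/19.

x_1 = 329/19, x_2 = 165/19, maximum C = -981/19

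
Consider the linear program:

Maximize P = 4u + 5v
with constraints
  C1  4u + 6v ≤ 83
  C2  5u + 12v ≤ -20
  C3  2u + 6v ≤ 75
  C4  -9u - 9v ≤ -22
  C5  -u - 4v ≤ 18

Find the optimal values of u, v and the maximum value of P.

At the optimal vertex, 5u + 12v = -20 and -u - 4v = 18.
Solving simultaneously gives u = 17, v = -35/4.

u = 17, v = -35/4, maximum P = 97/4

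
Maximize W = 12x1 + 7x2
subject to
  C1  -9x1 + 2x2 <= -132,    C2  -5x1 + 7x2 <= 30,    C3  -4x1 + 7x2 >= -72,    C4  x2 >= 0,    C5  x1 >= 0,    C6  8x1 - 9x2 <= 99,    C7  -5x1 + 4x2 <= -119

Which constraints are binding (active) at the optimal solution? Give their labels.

Vertices and W = 12x1 + 7x2:
  (963/11, 735/11) → W = 16701/11
  (953/15, 149/3) → W = 16651/15
  (675/13, 457/13) → W = 11299/13

The maximum is at (963/11, 735/11). Substituting into each constraint, equality holds for C2 and C6; the remaining constraints have slack.

C2 and C6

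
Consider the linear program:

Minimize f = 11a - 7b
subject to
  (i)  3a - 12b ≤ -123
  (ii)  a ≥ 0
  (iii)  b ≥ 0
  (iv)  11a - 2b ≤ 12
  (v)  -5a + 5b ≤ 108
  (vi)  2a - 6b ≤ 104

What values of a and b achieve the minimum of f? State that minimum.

Corner points and f = 11a - 7b:
  (0, 41/4) → f = -287/4
  (65/21, 463/42) → f = -1811/42
  (0, 108/5) → f = -756/5
  (92/15, 416/15) → f = -380/3

a = 0, b = 108/5, minimum f = -756/5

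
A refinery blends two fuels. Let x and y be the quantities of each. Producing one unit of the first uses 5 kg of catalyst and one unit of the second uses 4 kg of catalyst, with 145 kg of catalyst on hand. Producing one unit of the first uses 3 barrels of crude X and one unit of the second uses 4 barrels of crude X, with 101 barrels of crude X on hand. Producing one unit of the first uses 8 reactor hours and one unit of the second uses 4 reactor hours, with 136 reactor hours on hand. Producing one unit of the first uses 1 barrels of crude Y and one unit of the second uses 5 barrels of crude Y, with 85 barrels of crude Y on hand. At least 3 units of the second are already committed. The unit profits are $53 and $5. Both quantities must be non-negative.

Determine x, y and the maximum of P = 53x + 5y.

Feasible corners and P = 53x + 5y:
  (0, 17) → P = 85
  (0, 3) → P = 15
  (85/9, 136/9) → P = 5185/9
  (31/2, 3) → P = 1673/2

x = 31/2, y = 3, maximum P = 1673/2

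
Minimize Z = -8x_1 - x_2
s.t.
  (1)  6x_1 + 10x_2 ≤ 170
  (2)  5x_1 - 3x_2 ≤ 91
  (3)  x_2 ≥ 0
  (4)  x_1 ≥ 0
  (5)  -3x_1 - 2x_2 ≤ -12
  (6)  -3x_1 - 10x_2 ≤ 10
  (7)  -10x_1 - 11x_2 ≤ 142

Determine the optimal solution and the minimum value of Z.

Vertices and Z = -8x_1 - x_2:
  (355/17, 76/17) → Z = -2916/17
  (0, 17) → Z = -17
  (91/5, 0) → Z = -728/5
  (4, 0) → Z = -32
  (0, 6) → Z = -6

x_1 = 355/17, x_2 = 76/17, minimum Z = -2916/17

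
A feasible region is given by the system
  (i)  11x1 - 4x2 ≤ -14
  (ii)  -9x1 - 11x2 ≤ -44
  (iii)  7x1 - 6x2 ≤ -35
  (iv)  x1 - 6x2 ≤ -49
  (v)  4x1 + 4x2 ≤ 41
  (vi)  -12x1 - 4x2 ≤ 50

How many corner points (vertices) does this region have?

Intersecting each pair of boundary lines and keeping only the points that satisfy every inequality leaves:
  (-55/13, 97/13)
  (-121/16, 163/16)
  (25/14, 237/28)
  (-91/8, 173/8)

4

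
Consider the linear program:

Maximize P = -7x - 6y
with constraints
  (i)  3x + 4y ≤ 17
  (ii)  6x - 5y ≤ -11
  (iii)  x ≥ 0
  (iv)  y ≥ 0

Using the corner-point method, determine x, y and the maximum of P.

Corner points and P = -7x - 6y:
  (41/39, 45/13) → P = -1097/39
  (0, 17/4) → P = -51/2
  (0, 11/5) → P = -66/5

x = 0, y = 11/5, maximum P = -66/5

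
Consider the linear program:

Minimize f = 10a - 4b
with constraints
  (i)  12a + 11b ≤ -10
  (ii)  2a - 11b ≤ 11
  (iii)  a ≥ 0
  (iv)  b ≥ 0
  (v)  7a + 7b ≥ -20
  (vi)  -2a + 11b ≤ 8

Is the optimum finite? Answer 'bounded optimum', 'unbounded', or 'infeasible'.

infeasible

The boundaries 12a + 11b = -10 and 2a - 11b = 11 meet at (1/14, -76/77), but that point violates b ≥ 0. Every candidate vertex is excluded by some other constraint, so the feasible region is empty.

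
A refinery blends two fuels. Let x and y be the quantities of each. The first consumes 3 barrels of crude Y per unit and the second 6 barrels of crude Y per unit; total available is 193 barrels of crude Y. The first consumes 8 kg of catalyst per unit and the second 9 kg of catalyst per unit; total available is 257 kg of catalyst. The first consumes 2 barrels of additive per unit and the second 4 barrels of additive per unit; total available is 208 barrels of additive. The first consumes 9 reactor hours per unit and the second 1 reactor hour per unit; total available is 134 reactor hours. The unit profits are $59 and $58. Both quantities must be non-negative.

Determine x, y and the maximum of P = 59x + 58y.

x = 13, y = 17, maximum P = 1753

The optimum lies where 8x + 9y = 257 and 9x + y = 134.
Solving simultaneously gives x = 13, y = 17.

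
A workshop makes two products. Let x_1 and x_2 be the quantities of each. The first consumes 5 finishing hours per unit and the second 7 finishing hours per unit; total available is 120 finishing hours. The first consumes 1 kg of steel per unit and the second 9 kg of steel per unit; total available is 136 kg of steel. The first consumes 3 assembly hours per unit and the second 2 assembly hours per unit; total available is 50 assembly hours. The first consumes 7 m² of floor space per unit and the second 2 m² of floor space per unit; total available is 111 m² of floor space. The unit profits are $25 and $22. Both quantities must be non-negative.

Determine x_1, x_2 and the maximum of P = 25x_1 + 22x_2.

x_1 = 10, x_2 = 10, maximum P = 470

Extreme points and P = 25x_1 + 22x_2:
  (0, 0) → P = 0
  (0, 136/9) → P = 2992/9
  (111/7, 0) → P = 2775/7
  (64/19, 280/19) → P = 7760/19
  (10, 10) → P = 470
  (61/4, 17/8) → P = 428

The binding constraints are 5x_1 + 7x_2 = 120 and 3x_1 + 2x_2 = 50.
Solving simultaneously gives x_1 = 10, x_2 = 10.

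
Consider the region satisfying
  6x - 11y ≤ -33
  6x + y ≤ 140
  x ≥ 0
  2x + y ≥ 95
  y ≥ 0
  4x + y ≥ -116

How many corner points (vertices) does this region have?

Of the 15 pairwise boundary intersections, those satisfying every inequality are:
  (0, 140)
  (45/4, 145/2)
  (0, 95)

3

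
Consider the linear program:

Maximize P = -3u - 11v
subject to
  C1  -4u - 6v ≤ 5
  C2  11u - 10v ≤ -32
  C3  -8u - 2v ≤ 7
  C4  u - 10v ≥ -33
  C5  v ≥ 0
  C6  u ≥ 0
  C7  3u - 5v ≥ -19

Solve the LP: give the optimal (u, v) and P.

u = 0, v = 16/5, maximum P = -176/5

Vertices and P = -3u - 11v:
  (1/10, 331/100) → P = -3671/100
  (0, 16/5) → P = -176/5
  (0, 33/10) → P = -363/10

The optimum lies where 11u - 10v = -32 and u = 0.
Solving simultaneously gives u = 0, v = 16/5.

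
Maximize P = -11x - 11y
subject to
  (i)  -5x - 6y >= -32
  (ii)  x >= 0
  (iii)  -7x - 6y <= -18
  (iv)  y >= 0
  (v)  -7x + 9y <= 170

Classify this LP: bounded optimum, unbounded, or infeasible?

bounded optimum

Corner points and P = -11x - 11y:
  (0, 16/3) → P = -176/3
  (32/5, 0) → P = -352/5
  (0, 3) → P = -33
  (18/7, 0) → P = -198/7
The feasible region has finitely many vertices and no improving ray; the maximum is -198/7 at (18/7, 0).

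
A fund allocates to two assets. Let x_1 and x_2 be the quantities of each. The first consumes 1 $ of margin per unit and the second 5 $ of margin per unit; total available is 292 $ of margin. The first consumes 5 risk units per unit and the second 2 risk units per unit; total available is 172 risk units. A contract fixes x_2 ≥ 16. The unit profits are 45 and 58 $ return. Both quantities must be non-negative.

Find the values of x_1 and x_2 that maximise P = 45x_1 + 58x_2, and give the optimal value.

Vertices and P = 45x_1 + 58x_2:
  (0, 292/5) → P = 16936/5
  (0, 16) → P = 928
  (12, 56) → P = 3788
  (28, 16) → P = 2188

At the optimal vertex, x_1 + 5x_2 = 292 and 5x_1 + 2x_2 = 172.
Solving simultaneously gives x_1 = 12, x_2 = 56.

x_1 = 12, x_2 = 56, maximum P = 3788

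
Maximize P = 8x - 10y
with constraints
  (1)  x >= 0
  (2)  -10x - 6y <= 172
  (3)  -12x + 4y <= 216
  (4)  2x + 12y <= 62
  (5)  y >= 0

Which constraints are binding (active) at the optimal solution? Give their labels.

Corner points and P = 8x - 10y:
  (0, 31/6) → P = -155/3
  (0, 0) → P = 0
  (31, 0) → P = 248

The maximum is at (31, 0). Substituting into each constraint, equality holds for (4) and (5); the remaining constraints have slack.

(4) and (5)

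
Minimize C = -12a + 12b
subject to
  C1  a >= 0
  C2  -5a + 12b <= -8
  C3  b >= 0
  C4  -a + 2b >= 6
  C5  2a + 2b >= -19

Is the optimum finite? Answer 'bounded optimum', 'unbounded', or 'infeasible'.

The boundaries a = 0 and -a + 2b = 6 meet at (0, 3), but that point violates -5a + 12b ≤ -8. Every candidate vertex is excluded by some other constraint, so the feasible region is empty.

infeasible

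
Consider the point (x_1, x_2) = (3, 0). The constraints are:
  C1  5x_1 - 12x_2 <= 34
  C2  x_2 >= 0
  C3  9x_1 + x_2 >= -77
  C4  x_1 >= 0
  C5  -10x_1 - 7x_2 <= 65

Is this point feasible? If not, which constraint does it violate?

feasible

C1: 15 ≤ 34 ✓
C2: 0 ≥ 0 ✓
C3: 27 ≥ -77 ✓
C4: 3 ≥ 0 ✓
C5: -30 ≤ 65 ✓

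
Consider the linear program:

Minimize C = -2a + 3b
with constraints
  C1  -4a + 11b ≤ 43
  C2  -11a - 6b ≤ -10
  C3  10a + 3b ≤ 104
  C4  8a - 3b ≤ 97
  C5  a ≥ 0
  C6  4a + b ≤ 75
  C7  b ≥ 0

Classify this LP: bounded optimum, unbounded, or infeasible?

bounded optimum

Vertices and C = -2a + 3b:
  (1015/122, 423/61) → C = 254/61
  (0, 43/11) → C = 129/11
  (0, 5/3) → C = 5
  (10/11, 0) → C = -20/11
  (52/5, 0) → C = -104/5
The feasible region has finitely many vertices and no improving ray; the minimum is -104/5 at (52/5, 0).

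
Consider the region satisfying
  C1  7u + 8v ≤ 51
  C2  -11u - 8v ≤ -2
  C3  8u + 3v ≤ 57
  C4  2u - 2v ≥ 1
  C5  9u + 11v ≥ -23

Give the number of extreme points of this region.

5

The feasible vertices (each the meet of two boundaries and inside every other half-plane) are:
  (303/43, 9/43)
  (11/3, 19/6)
  (6/19, -7/38)
  (206/49, -271/49)
  (696/61, -697/61)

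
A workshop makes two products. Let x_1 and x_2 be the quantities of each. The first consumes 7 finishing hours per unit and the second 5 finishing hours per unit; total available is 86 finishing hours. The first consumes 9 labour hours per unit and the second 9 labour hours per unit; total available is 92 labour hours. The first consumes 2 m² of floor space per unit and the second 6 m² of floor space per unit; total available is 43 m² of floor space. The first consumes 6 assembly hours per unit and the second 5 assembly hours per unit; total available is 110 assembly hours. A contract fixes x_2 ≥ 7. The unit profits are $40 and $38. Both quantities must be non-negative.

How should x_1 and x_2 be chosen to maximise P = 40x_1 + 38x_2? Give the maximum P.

x_1 = 1/2, x_2 = 7, maximum P = 286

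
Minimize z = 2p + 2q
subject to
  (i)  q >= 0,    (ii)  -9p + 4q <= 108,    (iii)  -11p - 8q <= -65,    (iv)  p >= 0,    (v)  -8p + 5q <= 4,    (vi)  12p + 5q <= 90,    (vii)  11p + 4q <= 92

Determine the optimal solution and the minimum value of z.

p = 65/11, q = 0, minimum z = 130/11

Extreme points and z = 2p + 2q:
  (65/11, 0) → z = 130/11
  (15/2, 0) → z = 15
  (293/119, 564/119) → z = 1714/119
  (43/10, 192/25) → z = 599/25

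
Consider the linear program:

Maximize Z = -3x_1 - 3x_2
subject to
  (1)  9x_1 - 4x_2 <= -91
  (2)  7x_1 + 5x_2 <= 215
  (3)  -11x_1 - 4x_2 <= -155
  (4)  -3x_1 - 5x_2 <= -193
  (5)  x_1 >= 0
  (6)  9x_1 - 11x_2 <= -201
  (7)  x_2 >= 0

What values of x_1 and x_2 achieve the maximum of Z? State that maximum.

x_1 = 3/43, x_2 = 1658/43, maximum Z = -4983/43

Extreme points and Z = -3x_1 - 3x_2:
  (11/2, 353/10) → Z = -612/5
  (0, 43) → Z = -129
  (3/43, 1658/43) → Z = -4983/43
  (0, 155/4) → Z = -465/4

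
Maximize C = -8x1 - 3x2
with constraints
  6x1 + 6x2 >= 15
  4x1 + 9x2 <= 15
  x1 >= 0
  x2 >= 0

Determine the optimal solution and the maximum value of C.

Corner points and C = -8x1 - 3x2:
  (3/2, 1) → C = -15
  (5/2, 0) → C = -20
  (15/4, 0) → C = -30

The binding constraints are 6x1 + 6x2 = 15 and 4x1 + 9x2 = 15.
Solving simultaneously gives x1 = 3/2, x2 = 1.

x1 = 3/2, x2 = 1, maximum C = -15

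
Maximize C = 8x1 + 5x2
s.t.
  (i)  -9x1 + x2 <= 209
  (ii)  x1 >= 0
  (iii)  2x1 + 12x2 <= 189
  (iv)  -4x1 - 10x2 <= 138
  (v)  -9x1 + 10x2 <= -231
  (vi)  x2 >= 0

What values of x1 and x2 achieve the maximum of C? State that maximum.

Corner points and C = 8x1 + 5x2:
  (2331/64, 1239/128) → C = 43491/128
  (189/2, 0) → C = 756
  (77/3, 0) → C = 616/3

x1 = 189/2, x2 = 0, maximum C = 756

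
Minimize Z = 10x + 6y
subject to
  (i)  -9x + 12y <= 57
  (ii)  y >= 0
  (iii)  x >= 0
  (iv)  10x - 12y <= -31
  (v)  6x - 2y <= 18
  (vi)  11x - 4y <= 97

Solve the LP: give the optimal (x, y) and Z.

x = 0, y = 31/12, minimum Z = 31/2

At the optimal vertex, x = 0 and 10x - 12y = -31.
Solving simultaneously gives x = 0, y = 31/12.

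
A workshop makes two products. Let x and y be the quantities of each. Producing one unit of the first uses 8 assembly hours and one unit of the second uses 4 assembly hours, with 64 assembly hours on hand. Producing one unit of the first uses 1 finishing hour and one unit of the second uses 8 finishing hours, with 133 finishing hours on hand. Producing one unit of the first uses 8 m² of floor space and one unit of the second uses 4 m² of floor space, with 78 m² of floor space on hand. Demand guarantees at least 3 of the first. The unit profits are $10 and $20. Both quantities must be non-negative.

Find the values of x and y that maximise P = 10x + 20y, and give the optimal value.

Vertices and P = 10x + 20y:
  (8, 0) → P = 80
  (3, 0) → P = 30
  (3, 10) → P = 230

x = 3, y = 10, maximum P = 230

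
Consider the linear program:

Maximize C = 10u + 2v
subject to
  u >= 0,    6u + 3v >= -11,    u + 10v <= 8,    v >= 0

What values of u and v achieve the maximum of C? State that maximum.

u = 8, v = 0, maximum C = 80

Feasible corners and C = 10u + 2v:
  (0, 4/5) → C = 8/5
  (0, 0) → C = 0
  (8, 0) → C = 80

The optimum lies where u + 10v = 8 and v = 0.
Solving simultaneously gives u = 8, v = 0.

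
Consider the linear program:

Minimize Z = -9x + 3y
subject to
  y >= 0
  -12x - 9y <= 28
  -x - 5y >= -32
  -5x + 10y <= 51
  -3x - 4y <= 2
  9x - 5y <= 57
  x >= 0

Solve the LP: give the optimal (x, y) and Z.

Feasible corners and Z = -9x + 3y:
  (19/3, 0) → Z = -57
  (0, 0) → Z = 0
  (13/7, 211/35) → Z = 48/35
  (89/10, 231/50) → Z = -1656/25
  (0, 51/10) → Z = 153/10

At the optimal vertex, -x - 5y = -32 and 9x - 5y = 57.
Solving simultaneously gives x = 89/10, y = 231/50.

x = 89/10, y = 231/50, minimum Z = -1656/25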